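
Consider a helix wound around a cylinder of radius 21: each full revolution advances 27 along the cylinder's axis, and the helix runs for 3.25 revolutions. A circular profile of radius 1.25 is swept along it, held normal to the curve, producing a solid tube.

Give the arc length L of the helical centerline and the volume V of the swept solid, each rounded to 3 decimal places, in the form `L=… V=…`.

2πR = 2π·21 = 131.946891
per-turn = √(131.946891² + 27²) = √(17409.9822 + 729) = √18138.9822 = 134.681039
L = 3.25 × 134.681039 = 437.713376
V = π·1.25² × L = 4.908739 × 437.713376 = 2148.620508

L=437.713 V=2148.621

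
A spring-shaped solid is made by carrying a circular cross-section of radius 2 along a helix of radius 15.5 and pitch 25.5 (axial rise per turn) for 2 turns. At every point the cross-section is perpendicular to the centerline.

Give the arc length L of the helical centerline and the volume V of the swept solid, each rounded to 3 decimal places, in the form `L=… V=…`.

2πR = 2π·15.5 = 97.389372
per-turn = √(97.389372² + 25.5²) = √(9484.6898 + 650.25) = √10134.9398 = 100.672438
L = 2 × 100.672438 = 201.344877
V = π·2² × L = 12.566371 × 201.344877 = 2530.174340

L=201.345 V=2530.174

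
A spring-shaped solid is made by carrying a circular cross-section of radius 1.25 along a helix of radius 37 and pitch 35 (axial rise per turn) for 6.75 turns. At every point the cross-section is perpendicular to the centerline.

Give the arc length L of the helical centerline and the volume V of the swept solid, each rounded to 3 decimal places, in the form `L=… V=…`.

2πR = 2π·37 = 232.477856
per-turn = √(232.477856² + 35²) = √(54045.9537 + 1225) = √55270.9537 = 235.097753
L = 6.75 × 235.097753 = 1586.909836
V = π·1.25² × L = 4.908739 × 1586.909836 = 7789.725442

L=1586.910 V=7789.725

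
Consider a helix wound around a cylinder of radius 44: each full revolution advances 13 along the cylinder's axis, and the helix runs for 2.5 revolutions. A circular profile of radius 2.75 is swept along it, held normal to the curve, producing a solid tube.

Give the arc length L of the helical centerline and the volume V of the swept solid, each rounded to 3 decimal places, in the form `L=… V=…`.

L=691.914 V=16438.699

2πR = 2π·44 = 276.460154
per-turn = √(276.460154² + 13²) = √(76430.2165 + 169) = √76599.2165 = 276.765635
L = 2.5 × 276.765635 = 691.914086
V = π·2.75² × L = 23.758294 × 691.914086 = 16438.698595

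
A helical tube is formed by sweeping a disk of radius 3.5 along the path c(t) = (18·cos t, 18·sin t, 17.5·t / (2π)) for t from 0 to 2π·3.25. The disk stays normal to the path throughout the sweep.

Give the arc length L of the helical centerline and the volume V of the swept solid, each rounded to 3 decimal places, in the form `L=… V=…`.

L=371.941 V=14313.950

2πR = 2π·18 = 113.097336
per-turn = √(113.097336² + 17.5²) = √(12791.0073 + 306.25) = √13097.2573 = 114.443249
L = 3.25 × 114.443249 = 371.940560
V = π·3.5² × L = 38.484510 × 371.940560 = 14313.950208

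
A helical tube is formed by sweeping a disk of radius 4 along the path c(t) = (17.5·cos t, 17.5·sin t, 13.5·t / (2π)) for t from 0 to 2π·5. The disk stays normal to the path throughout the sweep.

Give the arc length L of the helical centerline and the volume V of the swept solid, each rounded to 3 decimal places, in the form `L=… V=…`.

L=553.907 V=27842.399

2πR = 2π·17.5 = 109.955743
per-turn = √(109.955743² + 13.5²) = √(12090.2654 + 182.25) = √12272.5154 = 110.781386
L = 5 × 110.781386 = 553.906928
V = π·4² × L = 50.265482 × 553.906928 = 27842.398968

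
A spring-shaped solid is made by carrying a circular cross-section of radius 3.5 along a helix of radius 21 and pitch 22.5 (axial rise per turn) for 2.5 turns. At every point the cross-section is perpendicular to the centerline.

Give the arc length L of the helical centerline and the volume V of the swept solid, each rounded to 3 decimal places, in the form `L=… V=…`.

L=334.629 V=12878.026

2πR = 2π·21 = 131.946891
per-turn = √(131.946891² + 22.5²) = √(17409.9822 + 506.25) = √17916.2322 = 133.851530
L = 2.5 × 133.851530 = 334.628826
V = π·3.5² × L = 38.484510 × 334.628826 = 12878.026393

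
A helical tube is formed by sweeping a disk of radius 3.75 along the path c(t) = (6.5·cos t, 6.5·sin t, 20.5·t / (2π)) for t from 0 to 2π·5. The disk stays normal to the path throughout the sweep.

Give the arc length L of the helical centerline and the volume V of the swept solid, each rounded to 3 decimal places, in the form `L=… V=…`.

L=228.485 V=10094.152

2πR = 2π·6.5 = 40.840704
per-turn = √(40.840704² + 20.5²) = √(1667.9631 + 420.25) = √2088.2131 = 45.696971
L = 5 × 45.696971 = 228.484854
V = π·3.75² × L = 44.178647 × 228.484854 = 10094.151648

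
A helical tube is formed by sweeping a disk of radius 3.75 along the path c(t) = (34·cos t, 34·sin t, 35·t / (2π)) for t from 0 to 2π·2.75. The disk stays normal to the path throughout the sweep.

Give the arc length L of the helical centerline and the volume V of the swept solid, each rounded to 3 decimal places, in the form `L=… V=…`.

2πR = 2π·34 = 213.628300
per-turn = √(213.628300² + 35²) = √(45637.0508 + 1225) = √46862.0508 = 216.476444
L = 2.75 × 216.476444 = 595.310221
V = π·3.75² × L = 44.178647 × 595.310221 = 26299.999909

L=595.310 V=26300.000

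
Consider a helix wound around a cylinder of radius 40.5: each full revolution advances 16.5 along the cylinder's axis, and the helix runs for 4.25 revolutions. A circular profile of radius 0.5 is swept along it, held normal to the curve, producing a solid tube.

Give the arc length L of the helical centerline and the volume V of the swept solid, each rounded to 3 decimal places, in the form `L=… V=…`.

2πR = 2π·40.5 = 254.469005
per-turn = √(254.469005² + 16.5²) = √(64754.4745 + 272.25) = √65026.7245 = 255.003381
L = 4.25 × 255.003381 = 1083.764371
V = π·0.5² × L = 0.785398 × 1083.764371 = 851.186546

L=1083.764 V=851.187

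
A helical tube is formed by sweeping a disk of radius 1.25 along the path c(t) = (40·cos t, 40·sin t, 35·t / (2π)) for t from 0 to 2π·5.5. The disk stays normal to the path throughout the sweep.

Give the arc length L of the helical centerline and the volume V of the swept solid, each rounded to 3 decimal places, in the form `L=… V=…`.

2πR = 2π·40 = 251.327412
per-turn = √(251.327412² + 35²) = √(63165.4682 + 1225) = √64390.4682 = 253.752770
L = 5.5 × 253.752770 = 1395.640234
V = π·1.25² × L = 4.908739 × 1395.640234 = 6850.832977

L=1395.640 V=6850.833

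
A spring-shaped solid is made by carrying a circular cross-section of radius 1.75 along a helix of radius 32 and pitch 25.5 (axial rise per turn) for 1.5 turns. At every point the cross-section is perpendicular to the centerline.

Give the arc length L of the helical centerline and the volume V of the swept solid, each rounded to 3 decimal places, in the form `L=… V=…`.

L=304.009 V=2924.907

2πR = 2π·32 = 201.061930
per-turn = √(201.061930² + 25.5²) = √(40425.8996 + 650.25) = √41076.1496 = 202.672518
L = 1.5 × 202.672518 = 304.008777
V = π·1.75² × L = 9.621128 × 304.008777 = 2924.907208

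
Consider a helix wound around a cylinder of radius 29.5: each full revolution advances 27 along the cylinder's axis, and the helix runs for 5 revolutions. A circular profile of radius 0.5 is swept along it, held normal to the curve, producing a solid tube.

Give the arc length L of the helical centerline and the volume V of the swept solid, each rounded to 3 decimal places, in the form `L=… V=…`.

2πR = 2π·29.5 = 185.353967
per-turn = √(185.353967² + 27²) = √(34356.0929 + 729) = √35085.0929 = 187.310152
L = 5 × 187.310152 = 936.550758
V = π·0.5² × L = 0.785398 × 936.550758 = 735.565246

L=936.551 V=735.565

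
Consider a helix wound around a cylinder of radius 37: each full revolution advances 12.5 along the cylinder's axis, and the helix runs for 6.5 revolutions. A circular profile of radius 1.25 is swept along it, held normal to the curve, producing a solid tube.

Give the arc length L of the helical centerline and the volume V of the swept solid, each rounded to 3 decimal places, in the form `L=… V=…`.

2πR = 2π·37 = 232.477856
per-turn = √(232.477856² + 12.5²) = √(54045.9537 + 156.25) = √54202.2037 = 232.813667
L = 6.5 × 232.813667 = 1513.288838
V = π·1.25² × L = 4.908739 × 1513.288838 = 7428.339211

L=1513.289 V=7428.339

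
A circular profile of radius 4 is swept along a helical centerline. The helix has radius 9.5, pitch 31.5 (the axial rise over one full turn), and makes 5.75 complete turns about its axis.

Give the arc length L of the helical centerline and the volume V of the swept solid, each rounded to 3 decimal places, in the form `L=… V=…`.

2πR = 2π·9.5 = 59.690260
per-turn = √(59.690260² + 31.5²) = √(3562.9272 + 992.25) = √4555.1772 = 67.492053
L = 5.75 × 67.492053 = 388.079303
V = π·4² × L = 50.265482 × 388.079303 = 19506.993422

L=388.079 V=19506.993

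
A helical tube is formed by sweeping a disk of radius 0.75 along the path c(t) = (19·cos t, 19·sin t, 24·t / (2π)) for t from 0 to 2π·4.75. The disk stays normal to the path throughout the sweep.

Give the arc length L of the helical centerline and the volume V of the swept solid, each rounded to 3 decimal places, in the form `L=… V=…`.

2πR = 2π·19 = 119.380521
per-turn = √(119.380521² + 24²) = √(14251.7088 + 576) = √14827.7088 = 121.769080
L = 4.75 × 121.769080 = 578.403128
V = π·0.75² × L = 1.767146 × 578.403128 = 1022.122698

L=578.403 V=1022.123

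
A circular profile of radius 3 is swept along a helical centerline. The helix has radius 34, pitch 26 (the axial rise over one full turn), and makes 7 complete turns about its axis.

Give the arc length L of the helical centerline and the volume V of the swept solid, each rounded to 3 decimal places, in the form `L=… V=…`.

L=1506.433 V=42593.381

2πR = 2π·34 = 213.628300
per-turn = √(213.628300² + 26²) = √(45637.0508 + 676) = √46313.0508 = 215.204672
L = 7 × 215.204672 = 1506.432702
V = π·3² × L = 28.274334 × 1506.432702 = 42593.381198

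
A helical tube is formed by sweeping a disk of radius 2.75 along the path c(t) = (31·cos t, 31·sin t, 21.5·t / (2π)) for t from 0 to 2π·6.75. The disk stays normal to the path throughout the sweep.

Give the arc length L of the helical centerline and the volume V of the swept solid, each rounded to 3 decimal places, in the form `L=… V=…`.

L=1322.742 V=31426.090

2πR = 2π·31 = 194.778745
per-turn = √(194.778745² + 21.5²) = √(37938.7593 + 462.25) = √38401.0093 = 195.961755
L = 6.75 × 195.961755 = 1322.741844
V = π·2.75² × L = 23.758294 × 1322.741844 = 31426.090212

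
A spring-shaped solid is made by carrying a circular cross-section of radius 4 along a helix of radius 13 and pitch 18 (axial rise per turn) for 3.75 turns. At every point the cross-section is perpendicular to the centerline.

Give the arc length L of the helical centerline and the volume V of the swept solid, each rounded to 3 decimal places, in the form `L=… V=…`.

2πR = 2π·13 = 81.681409
per-turn = √(81.681409² + 18²) = √(6671.8526 + 324) = √6995.8526 = 83.641213
L = 3.75 × 83.641213 = 313.654550
V = π·4² × L = 50.265482 × 313.654550 = 15765.997289

L=313.655 V=15765.997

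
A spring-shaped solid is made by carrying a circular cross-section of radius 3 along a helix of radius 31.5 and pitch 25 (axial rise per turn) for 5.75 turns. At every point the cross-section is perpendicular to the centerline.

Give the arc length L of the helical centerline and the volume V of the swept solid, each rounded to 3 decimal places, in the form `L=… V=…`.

2πR = 2π·31.5 = 197.920337
per-turn = √(197.920337² + 25²) = √(39172.4599 + 625) = √39797.4599 = 199.493007
L = 5.75 × 199.493007 = 1147.084791
V = π·3² × L = 28.274334 × 1147.084791 = 32433.058361

L=1147.085 V=32433.058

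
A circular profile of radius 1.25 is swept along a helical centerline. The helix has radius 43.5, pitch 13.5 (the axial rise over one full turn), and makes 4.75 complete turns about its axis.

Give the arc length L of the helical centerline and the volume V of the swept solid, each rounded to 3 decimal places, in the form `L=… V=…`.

2πR = 2π·43.5 = 273.318561
per-turn = √(273.318561² + 13.5²) = √(74703.0357 + 182.25) = √74885.2857 = 273.651760
L = 4.75 × 273.651760 = 1299.845860
V = π·1.25² × L = 4.908739 × 1299.845860 = 6380.603443

L=1299.846 V=6380.603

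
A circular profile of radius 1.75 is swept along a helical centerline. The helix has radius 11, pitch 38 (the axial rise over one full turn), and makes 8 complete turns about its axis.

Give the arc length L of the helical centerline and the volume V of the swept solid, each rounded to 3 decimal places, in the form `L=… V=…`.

L=630.981 V=6070.747

2πR = 2π·11 = 69.115038
per-turn = √(69.115038² + 38²) = √(4776.8885 + 1444) = √6220.8885 = 78.872610
L = 8 × 78.872610 = 630.980876
V = π·1.75² × L = 9.621128 × 630.980876 = 6070.747459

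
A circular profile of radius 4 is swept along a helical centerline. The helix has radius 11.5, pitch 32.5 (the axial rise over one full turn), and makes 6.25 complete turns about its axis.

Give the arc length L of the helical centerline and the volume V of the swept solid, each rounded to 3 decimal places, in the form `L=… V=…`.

2πR = 2π·11.5 = 72.256631
per-turn = √(72.256631² + 32.5²) = √(5221.0207 + 1056.25) = √6277.2707 = 79.229229
L = 6.25 × 79.229229 = 495.182681
V = π·4² × L = 50.265482 × 495.182681 = 24890.596378

L=495.183 V=24890.596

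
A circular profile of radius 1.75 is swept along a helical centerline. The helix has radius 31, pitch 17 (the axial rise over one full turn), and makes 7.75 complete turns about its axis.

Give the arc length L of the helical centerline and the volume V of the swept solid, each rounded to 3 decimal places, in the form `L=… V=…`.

2πR = 2π·31 = 194.778745
per-turn = √(194.778745² + 17²) = √(37938.7593 + 289) = √38227.7593 = 195.519204
L = 7.75 × 195.519204 = 1515.273835
V = π·1.75² × L = 9.621128 × 1515.273835 = 14578.642763

L=1515.274 V=14578.643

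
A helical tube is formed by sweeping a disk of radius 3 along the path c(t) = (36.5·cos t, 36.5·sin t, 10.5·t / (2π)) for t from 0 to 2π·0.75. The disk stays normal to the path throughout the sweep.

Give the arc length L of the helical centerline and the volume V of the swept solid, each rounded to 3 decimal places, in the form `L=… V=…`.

L=172.182 V=4868.342

2πR = 2π·36.5 = 229.336264
per-turn = √(229.336264² + 10.5²) = √(52595.1219 + 110.25) = √52705.3719 = 229.576505
L = 0.75 × 229.576505 = 172.182379
V = π·3² × L = 28.274334 × 172.182379 = 4868.342075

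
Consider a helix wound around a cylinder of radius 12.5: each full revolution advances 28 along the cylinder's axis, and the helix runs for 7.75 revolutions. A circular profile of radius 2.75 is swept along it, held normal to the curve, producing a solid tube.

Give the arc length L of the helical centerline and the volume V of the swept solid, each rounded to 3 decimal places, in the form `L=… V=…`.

2πR = 2π·12.5 = 78.539816
per-turn = √(78.539816² + 28²) = √(6168.5028 + 784) = √6952.5028 = 83.381669
L = 7.75 × 83.381669 = 646.207936
V = π·2.75² × L = 23.758294 × 646.207936 = 15352.798413

L=646.208 V=15352.798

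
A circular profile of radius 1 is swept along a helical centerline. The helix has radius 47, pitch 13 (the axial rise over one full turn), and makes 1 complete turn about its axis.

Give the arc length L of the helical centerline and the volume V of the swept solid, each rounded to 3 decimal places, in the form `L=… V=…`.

2πR = 2π·47 = 295.309709
per-turn = √(295.309709² + 13²) = √(87207.8245 + 169) = √87376.8245 = 295.595711
L = 1 × 295.595711 = 295.595711
V = π·1² × L = 3.141593 × 295.595711 = 928.641315

L=295.596 V=928.641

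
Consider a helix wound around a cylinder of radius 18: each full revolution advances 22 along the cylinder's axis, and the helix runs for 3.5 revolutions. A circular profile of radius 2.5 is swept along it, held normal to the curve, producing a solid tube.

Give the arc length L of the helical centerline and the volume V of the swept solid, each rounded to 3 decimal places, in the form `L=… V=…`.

L=403.260 V=7917.997

2πR = 2π·18 = 113.097336
per-turn = √(113.097336² + 22²) = √(12791.0073 + 484) = √13275.0073 = 115.217218
L = 3.5 × 115.217218 = 403.260263
V = π·2.5² × L = 19.634954 × 403.260263 = 7917.996742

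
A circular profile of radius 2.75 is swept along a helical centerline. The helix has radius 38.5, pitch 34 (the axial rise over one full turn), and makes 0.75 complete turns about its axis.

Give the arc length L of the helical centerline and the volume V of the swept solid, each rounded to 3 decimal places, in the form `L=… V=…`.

L=183.210 V=4352.763

2πR = 2π·38.5 = 241.902634
per-turn = √(241.902634² + 34²) = √(58516.8845 + 1156) = √59672.8845 = 244.280340
L = 0.75 × 244.280340 = 183.210255
V = π·2.75² × L = 23.758294 × 183.210255 = 4352.763183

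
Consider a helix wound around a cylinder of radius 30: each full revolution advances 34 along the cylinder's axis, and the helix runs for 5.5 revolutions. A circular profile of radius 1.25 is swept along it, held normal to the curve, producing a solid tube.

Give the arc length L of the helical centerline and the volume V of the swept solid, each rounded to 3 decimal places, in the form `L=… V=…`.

L=1053.456 V=5171.139

2πR = 2π·30 = 188.495559
per-turn = √(188.495559² + 34²) = √(35530.5758 + 1156) = √36686.5758 = 191.537401
L = 5.5 × 191.537401 = 1053.455704
V = π·1.25² × L = 4.908739 × 1053.455704 = 5171.138592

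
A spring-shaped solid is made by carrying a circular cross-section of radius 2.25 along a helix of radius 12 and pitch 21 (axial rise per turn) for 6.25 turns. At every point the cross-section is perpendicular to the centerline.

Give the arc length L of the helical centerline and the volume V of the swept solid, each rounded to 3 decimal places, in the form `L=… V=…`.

2πR = 2π·12 = 75.398224
per-turn = √(75.398224² + 21²) = √(5684.8921 + 441) = √6125.8921 = 78.268079
L = 6.25 × 78.268079 = 489.175492
V = π·2.25² × L = 15.904313 × 489.175492 = 7780.000036

L=489.175 V=7780.000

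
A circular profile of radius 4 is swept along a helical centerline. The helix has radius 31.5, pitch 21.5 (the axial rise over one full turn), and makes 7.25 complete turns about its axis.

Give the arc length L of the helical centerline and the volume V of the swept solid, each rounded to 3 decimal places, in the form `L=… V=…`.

L=1443.364 V=72551.384

2πR = 2π·31.5 = 197.920337
per-turn = √(197.920337² + 21.5²) = √(39172.4599 + 462.25) = √39634.7099 = 199.084680
L = 7.25 × 199.084680 = 1443.363931
V = π·4² × L = 50.265482 × 1443.363931 = 72551.384355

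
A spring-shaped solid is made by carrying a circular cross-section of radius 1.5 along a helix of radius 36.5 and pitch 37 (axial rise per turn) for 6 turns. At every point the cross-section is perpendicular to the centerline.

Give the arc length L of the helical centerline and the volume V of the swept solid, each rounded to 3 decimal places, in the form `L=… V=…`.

2πR = 2π·36.5 = 229.336264
per-turn = √(229.336264² + 37²) = √(52595.1219 + 1369) = √53964.1219 = 232.301790
L = 6 × 232.301790 = 1393.810743
V = π·1.5² × L = 7.068583 × 1393.810743 = 9852.267578

L=1393.811 V=9852.268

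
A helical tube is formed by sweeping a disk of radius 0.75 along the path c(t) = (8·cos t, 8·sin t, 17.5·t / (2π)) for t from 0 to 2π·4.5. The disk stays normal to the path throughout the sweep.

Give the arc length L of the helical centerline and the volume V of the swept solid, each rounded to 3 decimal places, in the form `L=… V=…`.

L=239.511 V=423.251

2πR = 2π·8 = 50.265482
per-turn = √(50.265482² + 17.5²) = √(2526.6187 + 306.25) = √2832.8687 = 53.224700
L = 4.5 × 53.224700 = 239.511152
V = π·0.75² × L = 1.767146 × 239.511152 = 423.251142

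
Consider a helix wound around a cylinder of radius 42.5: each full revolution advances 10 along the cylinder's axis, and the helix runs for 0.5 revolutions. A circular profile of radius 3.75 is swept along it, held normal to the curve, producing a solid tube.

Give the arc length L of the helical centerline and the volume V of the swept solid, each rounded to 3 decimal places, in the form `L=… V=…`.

2πR = 2π·42.5 = 267.035376
per-turn = √(267.035376² + 10²) = √(71307.8918 + 100) = √71407.8918 = 267.222551
L = 0.5 × 267.222551 = 133.611276
V = π·3.75² × L = 44.178647 × 133.611276 = 5902.765336

L=133.611 V=5902.765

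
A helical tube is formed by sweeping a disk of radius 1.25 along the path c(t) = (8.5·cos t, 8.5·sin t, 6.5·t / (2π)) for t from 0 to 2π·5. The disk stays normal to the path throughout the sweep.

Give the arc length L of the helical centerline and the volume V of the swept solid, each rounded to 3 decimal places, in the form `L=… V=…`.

L=269.006 V=1320.479

2πR = 2π·8.5 = 53.407075
per-turn = √(53.407075² + 6.5²) = √(2852.3157 + 42.25) = √2894.5657 = 53.801168
L = 5 × 53.801168 = 269.005840
V = π·1.25² × L = 4.908739 × 269.005840 = 1320.479328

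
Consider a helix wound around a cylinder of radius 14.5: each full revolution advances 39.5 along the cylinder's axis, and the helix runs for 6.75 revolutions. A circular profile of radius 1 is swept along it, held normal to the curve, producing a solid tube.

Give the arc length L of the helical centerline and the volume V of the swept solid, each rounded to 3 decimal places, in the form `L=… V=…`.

L=670.278 V=2105.741

2πR = 2π·14.5 = 91.106187
per-turn = √(91.106187² + 39.5²) = √(8300.3373 + 1560.25) = √9860.5873 = 99.300490
L = 6.75 × 99.300490 = 670.278307
V = π·1² × L = 3.141593 × 670.278307 = 2105.741405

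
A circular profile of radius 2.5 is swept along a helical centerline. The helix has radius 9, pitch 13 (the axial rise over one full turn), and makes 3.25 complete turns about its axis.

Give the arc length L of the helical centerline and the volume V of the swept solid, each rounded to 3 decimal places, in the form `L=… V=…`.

L=188.577 V=3702.702

2πR = 2π·9 = 56.548668
per-turn = √(56.548668² + 13²) = √(3197.7518 + 169) = √3366.7518 = 58.023718
L = 3.25 × 58.023718 = 188.577083
V = π·2.5² × L = 19.634954 × 188.577083 = 3702.702362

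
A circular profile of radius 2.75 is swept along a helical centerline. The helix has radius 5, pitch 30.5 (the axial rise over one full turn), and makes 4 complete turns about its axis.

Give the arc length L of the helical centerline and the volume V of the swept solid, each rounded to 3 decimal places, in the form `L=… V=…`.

L=175.144 V=4161.119

2πR = 2π·5 = 31.415927
per-turn = √(31.415927² + 30.5²) = √(986.9604 + 930.25) = √1917.2104 = 43.785962
L = 4 × 43.785962 = 175.143847
V = π·2.75² × L = 23.758294 × 175.143847 = 4161.119080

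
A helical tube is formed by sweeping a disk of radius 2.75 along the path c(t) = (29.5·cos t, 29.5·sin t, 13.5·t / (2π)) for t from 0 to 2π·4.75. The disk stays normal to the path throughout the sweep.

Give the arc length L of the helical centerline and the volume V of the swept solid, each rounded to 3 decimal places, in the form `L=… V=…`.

2πR = 2π·29.5 = 185.353967
per-turn = √(185.353967² + 13.5²) = √(34356.0929 + 182.25) = √34538.3429 = 185.844943
L = 4.75 × 185.844943 = 882.763480
V = π·2.75² × L = 23.758294 × 882.763480 = 20972.954688

L=882.763 V=20972.955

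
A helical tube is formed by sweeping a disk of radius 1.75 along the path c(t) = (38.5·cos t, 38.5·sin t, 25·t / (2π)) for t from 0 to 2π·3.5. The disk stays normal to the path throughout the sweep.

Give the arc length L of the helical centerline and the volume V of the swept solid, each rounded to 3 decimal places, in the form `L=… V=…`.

L=851.169 V=8189.202

2πR = 2π·38.5 = 241.902634
per-turn = √(241.902634² + 25²) = √(58516.8845 + 625) = √59141.8845 = 243.191045
L = 3.5 × 243.191045 = 851.168658
V = π·1.75² × L = 9.621128 × 851.168658 = 8189.202188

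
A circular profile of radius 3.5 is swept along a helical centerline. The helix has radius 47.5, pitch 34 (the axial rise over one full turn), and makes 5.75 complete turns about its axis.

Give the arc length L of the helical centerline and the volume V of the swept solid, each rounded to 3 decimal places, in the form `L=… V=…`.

L=1727.195 V=66470.250

2πR = 2π·47.5 = 298.451302
per-turn = √(298.451302² + 34²) = √(89073.1797 + 1156) = √90229.1797 = 300.381723
L = 5.75 × 300.381723 = 1727.194909
V = π·3.5² × L = 38.484510 × 1727.194909 = 66470.249768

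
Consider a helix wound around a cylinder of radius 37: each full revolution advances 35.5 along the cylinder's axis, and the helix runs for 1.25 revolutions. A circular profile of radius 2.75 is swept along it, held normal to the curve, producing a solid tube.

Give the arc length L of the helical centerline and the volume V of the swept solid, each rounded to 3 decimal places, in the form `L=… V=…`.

2πR = 2π·37 = 232.477856
per-turn = √(232.477856² + 35.5²) = √(54045.9537 + 1260.25) = √55306.2037 = 235.172710
L = 1.25 × 235.172710 = 293.965888
V = π·2.75² × L = 23.758294 × 293.965888 = 6984.128122

L=293.966 V=6984.128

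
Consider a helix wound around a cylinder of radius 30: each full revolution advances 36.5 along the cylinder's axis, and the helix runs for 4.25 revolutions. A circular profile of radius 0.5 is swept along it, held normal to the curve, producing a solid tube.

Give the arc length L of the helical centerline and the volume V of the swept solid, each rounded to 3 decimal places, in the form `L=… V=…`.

2πR = 2π·30 = 188.495559
per-turn = √(188.495559² + 36.5²) = √(35530.5758 + 1332.25) = √36862.8258 = 191.996942
L = 4.25 × 191.996942 = 815.987005
V = π·0.5² × L = 0.785398 × 815.987005 = 640.874695

L=815.987 V=640.875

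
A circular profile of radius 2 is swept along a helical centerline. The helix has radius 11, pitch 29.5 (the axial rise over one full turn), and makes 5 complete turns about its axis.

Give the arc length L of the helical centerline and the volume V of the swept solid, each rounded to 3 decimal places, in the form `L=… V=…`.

L=375.737 V=4721.653

2πR = 2π·11 = 69.115038
per-turn = √(69.115038² + 29.5²) = √(4776.8885 + 870.25) = √5647.1385 = 75.147445
L = 5 × 75.147445 = 375.737226
V = π·2² × L = 12.566371 × 375.737226 = 4721.653240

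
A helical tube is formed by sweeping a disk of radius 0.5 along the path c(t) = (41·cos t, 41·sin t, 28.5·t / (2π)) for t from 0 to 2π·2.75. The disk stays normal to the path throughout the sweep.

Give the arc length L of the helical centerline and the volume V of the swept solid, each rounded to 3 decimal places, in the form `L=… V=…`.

L=712.751 V=559.794

2πR = 2π·41 = 257.610598
per-turn = √(257.610598² + 28.5²) = √(66363.2200 + 812.25) = √67175.4700 = 259.182310
L = 2.75 × 259.182310 = 712.751353
V = π·0.5² × L = 0.785398 × 712.751353 = 559.793604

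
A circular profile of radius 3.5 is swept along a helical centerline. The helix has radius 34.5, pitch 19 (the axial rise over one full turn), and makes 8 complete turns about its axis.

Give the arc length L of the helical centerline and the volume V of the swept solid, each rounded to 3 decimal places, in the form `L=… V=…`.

2πR = 2π·34.5 = 216.769893
per-turn = √(216.769893² + 19²) = √(46989.1866 + 361) = √47350.1866 = 217.600980
L = 8 × 217.600980 = 1740.807841
V = π·3.5² × L = 38.484510 × 1740.807841 = 66994.136778

L=1740.808 V=66994.137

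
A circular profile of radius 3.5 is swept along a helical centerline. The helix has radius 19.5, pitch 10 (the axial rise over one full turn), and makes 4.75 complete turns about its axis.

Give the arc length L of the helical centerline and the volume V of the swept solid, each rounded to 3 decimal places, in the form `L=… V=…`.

2πR = 2π·19.5 = 122.522113
per-turn = √(122.522113² + 10²) = √(15011.6683 + 100) = √15111.6683 = 122.929526
L = 4.75 × 122.929526 = 583.915247
V = π·3.5² × L = 38.484510 × 583.915247 = 22471.692173

L=583.915 V=22471.692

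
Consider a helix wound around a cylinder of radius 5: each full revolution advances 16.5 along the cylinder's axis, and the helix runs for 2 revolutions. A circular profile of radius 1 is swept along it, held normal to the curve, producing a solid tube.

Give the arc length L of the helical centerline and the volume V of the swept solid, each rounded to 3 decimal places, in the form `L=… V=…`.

2πR = 2π·5 = 31.415927
per-turn = √(31.415927² + 16.5²) = √(986.9604 + 272.25) = √1259.2104 = 35.485355
L = 2 × 35.485355 = 70.970711
V = π·1² × L = 3.141593 × 70.970711 = 222.961063

L=70.971 V=222.961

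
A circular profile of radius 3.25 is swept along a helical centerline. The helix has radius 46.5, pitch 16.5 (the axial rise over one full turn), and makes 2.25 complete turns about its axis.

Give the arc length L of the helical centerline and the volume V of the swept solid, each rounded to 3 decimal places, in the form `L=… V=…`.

L=658.426 V=21848.589

2πR = 2π·46.5 = 292.168117
per-turn = √(292.168117² + 16.5²) = √(85362.2085 + 272.25) = √85634.4585 = 292.633659
L = 2.25 × 292.633659 = 658.425733
V = π·3.25² × L = 33.183072 × 658.425733 = 21848.588773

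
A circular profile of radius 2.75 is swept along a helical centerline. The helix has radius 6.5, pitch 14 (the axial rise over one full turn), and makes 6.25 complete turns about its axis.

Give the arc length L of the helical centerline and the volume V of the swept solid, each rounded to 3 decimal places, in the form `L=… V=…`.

L=269.835 V=6410.825

2πR = 2π·6.5 = 40.840704
per-turn = √(40.840704² + 14²) = √(1667.9631 + 196) = √1863.9631 = 43.173639
L = 6.25 × 43.173639 = 269.835247
V = π·2.75² × L = 23.758294 × 269.835247 = 6410.825240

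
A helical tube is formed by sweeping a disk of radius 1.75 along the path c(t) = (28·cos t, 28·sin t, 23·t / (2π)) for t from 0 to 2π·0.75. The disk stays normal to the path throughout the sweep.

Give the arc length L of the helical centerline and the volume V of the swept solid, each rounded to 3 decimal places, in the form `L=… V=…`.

L=133.070 V=1280.281

2πR = 2π·28 = 175.929189
per-turn = √(175.929189² + 23²) = √(30951.0794 + 529) = √31480.0794 = 177.426265
L = 0.75 × 177.426265 = 133.069699
V = π·1.75² × L = 9.621128 × 133.069699 = 1280.280536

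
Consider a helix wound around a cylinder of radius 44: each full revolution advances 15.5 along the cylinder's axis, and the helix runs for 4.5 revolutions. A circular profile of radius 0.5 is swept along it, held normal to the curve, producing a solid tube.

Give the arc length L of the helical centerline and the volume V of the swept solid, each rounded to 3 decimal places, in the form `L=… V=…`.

2πR = 2π·44 = 276.460154
per-turn = √(276.460154² + 15.5²) = √(76430.2165 + 240.25) = √76670.4665 = 276.894324
L = 4.5 × 276.894324 = 1246.024457
V = π·0.5² × L = 0.785398 × 1246.024457 = 978.625320

L=1246.024 V=978.625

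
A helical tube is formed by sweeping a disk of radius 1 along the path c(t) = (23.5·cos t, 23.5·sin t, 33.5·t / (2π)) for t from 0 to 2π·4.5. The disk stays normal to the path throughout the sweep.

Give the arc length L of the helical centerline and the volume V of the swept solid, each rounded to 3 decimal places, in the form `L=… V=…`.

2πR = 2π·23.5 = 147.654855
per-turn = √(147.654855² + 33.5²) = √(21801.9561 + 1122.25) = √22924.2061 = 151.407418
L = 4.5 × 151.407418 = 681.333379
V = π·1² × L = 3.141593 × 681.333379 = 2140.471940

L=681.333 V=2140.472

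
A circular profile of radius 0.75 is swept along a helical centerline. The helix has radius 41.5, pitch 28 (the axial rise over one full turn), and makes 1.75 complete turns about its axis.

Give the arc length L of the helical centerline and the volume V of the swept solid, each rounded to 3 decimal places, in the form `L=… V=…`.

L=458.940 V=811.013

2πR = 2π·41.5 = 260.752190
per-turn = √(260.752190² + 28²) = √(67991.7047 + 784) = √68775.7047 = 262.251224
L = 1.75 × 262.251224 = 458.939643
V = π·0.75² × L = 1.767146 × 458.939643 = 811.013293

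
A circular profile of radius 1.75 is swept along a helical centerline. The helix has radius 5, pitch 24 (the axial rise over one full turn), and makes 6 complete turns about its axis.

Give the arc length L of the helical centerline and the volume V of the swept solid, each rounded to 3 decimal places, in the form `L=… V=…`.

L=237.206 V=2282.187

2πR = 2π·5 = 31.415927
per-turn = √(31.415927² + 24²) = √(986.9604 + 576) = √1562.9604 = 39.534294
L = 6 × 39.534294 = 237.205767
V = π·1.75² × L = 9.621128 × 237.205767 = 2282.186927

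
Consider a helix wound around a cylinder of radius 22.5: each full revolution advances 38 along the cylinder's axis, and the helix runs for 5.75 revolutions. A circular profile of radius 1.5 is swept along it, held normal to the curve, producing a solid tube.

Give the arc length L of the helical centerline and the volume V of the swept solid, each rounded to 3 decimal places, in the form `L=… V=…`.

2πR = 2π·22.5 = 141.371669
per-turn = √(141.371669² + 38²) = √(19985.9489 + 1444) = √21429.9489 = 146.389716
L = 5.75 × 146.389716 = 841.740866
V = π·1.5² × L = 7.068583 × 841.740866 = 5949.915574

L=841.741 V=5949.916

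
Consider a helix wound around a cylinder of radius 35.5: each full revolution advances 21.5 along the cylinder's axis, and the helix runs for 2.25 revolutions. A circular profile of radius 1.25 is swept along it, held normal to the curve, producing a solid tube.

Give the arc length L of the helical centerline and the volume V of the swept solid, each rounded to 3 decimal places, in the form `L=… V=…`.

L=504.195 V=2474.964

2πR = 2π·35.5 = 223.053078
per-turn = √(223.053078² + 21.5²) = √(49752.6758 + 462.25) = √50214.9258 = 224.086871
L = 2.25 × 224.086871 = 504.195460
V = π·1.25² × L = 4.908739 × 504.195460 = 2474.963676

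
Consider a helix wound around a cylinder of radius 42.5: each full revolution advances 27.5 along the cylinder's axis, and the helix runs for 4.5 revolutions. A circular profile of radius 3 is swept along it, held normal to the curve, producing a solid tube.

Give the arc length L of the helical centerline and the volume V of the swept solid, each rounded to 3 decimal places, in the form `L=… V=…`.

2πR = 2π·42.5 = 267.035376
per-turn = √(267.035376² + 27.5²) = √(71307.8918 + 756.25) = √72064.1418 = 268.447652
L = 4.5 × 268.447652 = 1208.014433
V = π·3² × L = 28.274334 × 1208.014433 = 34155.803426

L=1208.014 V=34155.803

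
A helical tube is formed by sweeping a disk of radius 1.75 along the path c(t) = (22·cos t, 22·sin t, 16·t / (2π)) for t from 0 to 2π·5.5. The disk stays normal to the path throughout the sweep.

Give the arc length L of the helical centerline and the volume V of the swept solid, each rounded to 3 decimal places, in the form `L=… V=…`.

2πR = 2π·22 = 138.230077
per-turn = √(138.230077² + 16²) = √(19107.5541 + 256) = √19363.5541 = 139.152988
L = 5.5 × 139.152988 = 765.341435
V = π·1.75² × L = 9.621128 × 765.341435 = 7363.447529

L=765.341 V=7363.448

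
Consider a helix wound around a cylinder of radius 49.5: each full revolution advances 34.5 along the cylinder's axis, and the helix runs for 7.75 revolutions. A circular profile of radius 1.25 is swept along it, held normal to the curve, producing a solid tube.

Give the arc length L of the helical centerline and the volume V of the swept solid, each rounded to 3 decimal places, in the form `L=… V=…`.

L=2425.171 V=11904.531

2πR = 2π·49.5 = 311.017673
per-turn = √(311.017673² + 34.5²) = √(96731.9927 + 1190.25) = √97922.2427 = 312.925299
L = 7.75 × 312.925299 = 2425.171067
V = π·1.25² × L = 4.908739 × 2425.171067 = 11904.530637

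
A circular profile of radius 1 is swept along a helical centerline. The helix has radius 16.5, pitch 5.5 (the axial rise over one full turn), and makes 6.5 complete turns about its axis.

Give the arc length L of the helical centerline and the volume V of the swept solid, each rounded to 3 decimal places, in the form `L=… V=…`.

L=674.819 V=2120.007

2πR = 2π·16.5 = 103.672558
per-turn = √(103.672558² + 5.5²) = √(10747.9992 + 30.25) = √10778.2492 = 103.818347
L = 6.5 × 103.818347 = 674.819256
V = π·1² × L = 3.141593 × 674.819256 = 2120.007217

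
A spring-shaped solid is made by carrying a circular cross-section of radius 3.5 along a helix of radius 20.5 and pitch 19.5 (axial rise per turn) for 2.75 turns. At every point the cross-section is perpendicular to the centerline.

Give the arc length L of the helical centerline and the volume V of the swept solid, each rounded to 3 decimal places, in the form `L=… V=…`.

2πR = 2π·20.5 = 128.805299
per-turn = √(128.805299² + 19.5²) = √(16590.8050 + 380.25) = √16971.0550 = 130.273002
L = 2.75 × 130.273002 = 358.250755
V = π·3.5² × L = 38.484510 × 358.250755 = 13787.104764

L=358.251 V=13787.105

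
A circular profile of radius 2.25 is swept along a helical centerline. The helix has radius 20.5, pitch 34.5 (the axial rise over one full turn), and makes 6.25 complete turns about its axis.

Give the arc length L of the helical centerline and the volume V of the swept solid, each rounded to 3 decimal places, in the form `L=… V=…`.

L=833.410 V=13254.816

2πR = 2π·20.5 = 128.805299
per-turn = √(128.805299² + 34.5²) = √(16590.8050 + 1190.25) = √17781.0550 = 133.345622
L = 6.25 × 133.345622 = 833.410140
V = π·2.25² × L = 15.904313 × 833.410140 = 13254.815559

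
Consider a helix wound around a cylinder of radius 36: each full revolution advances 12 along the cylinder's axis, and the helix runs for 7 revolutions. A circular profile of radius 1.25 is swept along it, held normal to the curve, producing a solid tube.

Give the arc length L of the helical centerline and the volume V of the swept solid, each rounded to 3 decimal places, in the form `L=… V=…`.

2πR = 2π·36 = 226.194671
per-turn = √(226.194671² + 12²) = √(51164.0292 + 144) = √51308.0292 = 226.512757
L = 7 × 226.512757 = 1585.589301
V = π·1.25² × L = 4.908739 × 1585.589301 = 7783.243281

L=1585.589 V=7783.243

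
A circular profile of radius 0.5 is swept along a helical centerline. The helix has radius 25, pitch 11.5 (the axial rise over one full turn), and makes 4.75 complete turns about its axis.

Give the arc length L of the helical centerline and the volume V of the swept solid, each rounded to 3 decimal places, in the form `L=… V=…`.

L=748.125 V=587.576

2πR = 2π·25 = 157.079633
per-turn = √(157.079633² + 11.5²) = √(24674.0110 + 132.25) = √24806.2610 = 157.500035
L = 4.75 × 157.500035 = 748.125166
V = π·0.5² × L = 0.785398 × 748.125166 = 587.576131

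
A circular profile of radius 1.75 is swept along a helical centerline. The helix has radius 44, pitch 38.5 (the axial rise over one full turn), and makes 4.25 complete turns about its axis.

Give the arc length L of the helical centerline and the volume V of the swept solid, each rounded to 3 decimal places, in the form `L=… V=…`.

L=1186.294 V=11413.488

2πR = 2π·44 = 276.460154
per-turn = √(276.460154² + 38.5²) = √(76430.2165 + 1482.25) = √77912.4665 = 279.128047
L = 4.25 × 279.128047 = 1186.294199
V = π·1.75² × L = 9.621128 × 1186.294199 = 11413.487740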